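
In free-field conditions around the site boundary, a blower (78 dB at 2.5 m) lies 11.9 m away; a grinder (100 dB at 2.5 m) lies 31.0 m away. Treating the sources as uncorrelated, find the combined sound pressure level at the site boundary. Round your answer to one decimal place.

Propagate each source to the receiver with L = L_ref − 20·log₁₀(r/r_ref), then add intensities.
blower: 78 − 20·log₁₀(11.9/2.5) = 78 − 13.55 = 64.45 dB.
grinder: 100 − 20·log₁₀(31.0/2.5) = 100 − 21.87 = 78.13 dB.
Σ 10^(L/10) = 6.782e+07 → L_total = 10·log₁₀(6.782e+07) = 78.31 dB.

78.3 dB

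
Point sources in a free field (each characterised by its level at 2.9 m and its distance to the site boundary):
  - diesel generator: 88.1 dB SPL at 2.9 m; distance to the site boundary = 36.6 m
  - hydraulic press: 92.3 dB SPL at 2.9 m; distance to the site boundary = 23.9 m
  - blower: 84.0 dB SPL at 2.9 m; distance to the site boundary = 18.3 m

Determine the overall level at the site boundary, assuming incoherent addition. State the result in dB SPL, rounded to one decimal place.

75.5 dB SPL

First find each source's level at the receiver (point-source: −20·log₁₀(r/r_ref)), then combine on an intensity basis.
diesel generator: 88.1 − 20·log₁₀(36.6/2.9) = 88.1 − 22.02 = 66.08 dB SPL.
hydraulic press: 92.3 − 20·log₁₀(23.9/2.9) = 92.3 − 18.32 = 73.98 dB SPL.
blower: 84.0 − 20·log₁₀(18.3/2.9) = 84.0 − 16.00 = 68.00 dB SPL.
Σ 10^(L/10) = 3.537e+07 → L_total = 10·log₁₀(3.537e+07) = 75.49 dB SPL.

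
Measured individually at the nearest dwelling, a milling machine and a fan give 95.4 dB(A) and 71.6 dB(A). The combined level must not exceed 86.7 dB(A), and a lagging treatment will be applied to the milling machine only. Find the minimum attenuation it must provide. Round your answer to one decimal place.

Fixed contribution from the other source: Σ 10^(L/10) = 10^(71.6/10) = 1.445e+07 (71.60 dB(A)).
The limit corresponds to 10^(86.7/10) = 4.677e+08; subtracting the fixed part leaves 4.533e+08 for the milling machine, i.e. 86.56 dB(A).
Required insertion loss = 95.4 − 86.56 = 8.84 dB.

8.8 dB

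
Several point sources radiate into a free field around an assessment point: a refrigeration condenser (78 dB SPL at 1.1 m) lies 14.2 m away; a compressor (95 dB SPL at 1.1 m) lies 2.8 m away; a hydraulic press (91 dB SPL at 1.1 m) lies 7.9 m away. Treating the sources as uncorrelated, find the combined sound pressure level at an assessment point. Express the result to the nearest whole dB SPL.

First find each source's level at the receiver (point-source: −20·log₁₀(r/r_ref)), then combine on an intensity basis.
refrigeration condenser: 78 − 20·log₁₀(14.2/1.1) = 78 − 22.22 = 55.78 dB SPL.
compressor: 95 − 20·log₁₀(2.8/1.1) = 95 − 8.12 = 86.88 dB SPL.
hydraulic press: 91 − 20·log₁₀(7.9/1.1) = 91 − 17.12 = 73.88 dB SPL.
Σ 10^(L/10) = 5.128e+08 → L_total = 10·log₁₀(5.128e+08) = 87.10 dB SPL.

87 dB SPL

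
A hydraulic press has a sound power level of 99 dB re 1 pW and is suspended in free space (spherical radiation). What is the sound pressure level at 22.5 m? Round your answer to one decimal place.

L_p = L_w − 10·log₁₀(4π·r²) with r = 22.5 m.
4π·r² = 6362 m², 10·log₁₀ of that is 38.036 dB.
L_p = 99 − 38.036 = 60.96 dB.

61.0 dB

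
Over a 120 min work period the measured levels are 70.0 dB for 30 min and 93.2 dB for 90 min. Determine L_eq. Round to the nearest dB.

92 dB

The energy average is taken in the linear domain: L_eq = 10·log₁₀[(Σ tᵢ·10^(Lᵢ/10))/T], T = 120 min.
Σ tᵢ·10^(Lᵢ/10) = 30·10^(70.0/10) + 90·10^(93.2/10) = 1.883e+11.
L_eq = 10·log₁₀(1.883e+11/120) = 91.96 dB.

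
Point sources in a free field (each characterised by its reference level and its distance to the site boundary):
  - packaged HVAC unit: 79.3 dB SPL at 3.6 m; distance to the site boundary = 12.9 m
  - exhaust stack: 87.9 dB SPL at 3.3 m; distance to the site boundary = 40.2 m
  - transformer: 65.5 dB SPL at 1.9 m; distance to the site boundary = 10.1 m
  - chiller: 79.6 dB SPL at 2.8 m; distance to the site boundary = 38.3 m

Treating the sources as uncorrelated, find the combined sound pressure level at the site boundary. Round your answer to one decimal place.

70.6 dB SPL

First find each source's level at the receiver (point-source: −20·log₁₀(r/r_ref)), then combine on an intensity basis.
packaged HVAC unit: 79.3 − 20·log₁₀(12.9/3.6) = 79.3 − 11.09 = 68.21 dB SPL.
exhaust stack: 87.9 − 20·log₁₀(40.2/3.3) = 87.9 − 21.71 = 66.19 dB SPL.
transformer: 65.5 − 20·log₁₀(10.1/1.9) = 65.5 − 14.51 = 50.99 dB SPL.
chiller: 79.6 − 20·log₁₀(38.3/2.8) = 79.6 − 22.72 = 56.88 dB SPL.
Σ 10^(L/10) = 1.140e+07 → L_total = 10·log₁₀(1.140e+07) = 70.57 dB SPL.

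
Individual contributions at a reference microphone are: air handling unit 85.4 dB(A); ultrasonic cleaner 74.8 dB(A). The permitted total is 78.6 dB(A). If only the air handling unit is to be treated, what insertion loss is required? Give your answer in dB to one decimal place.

9.1 dB

Everything except the air handling unit sums to 10^(74.8/10) = 3.020e+07 in linear terms, 74.80 dB(A).
To meet 78.6 dB(A) overall, the treated air handling unit may contribute at most 10^(78.6/10) − 3.020e+07 = 4.224e+07, i.e. 76.26 dB(A).
Required insertion loss = 85.4 − 76.26 = 9.14 dB.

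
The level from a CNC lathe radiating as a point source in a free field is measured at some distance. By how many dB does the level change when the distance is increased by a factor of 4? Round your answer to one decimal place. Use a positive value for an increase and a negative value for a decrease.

-12.0 dB

Point-source spreading: ΔL = −20·log₁₀(r₂/r₁).
ΔL = −20·log₁₀(4) = -12.04 dB.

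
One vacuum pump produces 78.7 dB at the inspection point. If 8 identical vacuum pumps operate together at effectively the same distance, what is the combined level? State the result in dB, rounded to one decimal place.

With 8 equal, uncorrelated contributions the intensity is 8× that of one unit, giving a rise of 10·log₁₀ 8.
L_total = 78.7 + 10·log₁₀(8) = 78.7 + 9.031 = 87.73 dB.

87.7 dB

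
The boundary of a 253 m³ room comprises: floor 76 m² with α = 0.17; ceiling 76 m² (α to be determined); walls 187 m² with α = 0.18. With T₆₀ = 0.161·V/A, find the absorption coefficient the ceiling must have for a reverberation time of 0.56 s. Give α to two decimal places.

Required total absorption A = 0.161·253/0.56 = 72.74 m².
Absorption from the other surfaces = 76·0.17 + 187·0.18 = 46.58 m², so the ceiling must supply 26.16 m² over 76 m².
α = 26.16/76 = 0.344.

0.34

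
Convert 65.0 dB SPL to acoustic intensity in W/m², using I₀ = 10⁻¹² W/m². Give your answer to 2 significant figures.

I = I₀·10^(L/10) = 10⁻¹² × 10^(65.0/10) = 10^(-5.500).

3.2e-06 W/m²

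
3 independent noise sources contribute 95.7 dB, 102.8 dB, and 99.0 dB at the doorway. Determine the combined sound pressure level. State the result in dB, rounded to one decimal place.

104.9 dB

Incoherent sources combine by intensity addition: L_total = 10·log₁₀(Σ 10^(L_i/10)).
Σ 10^(L/10) = 10^(95.7/10) + 10^(102.8/10) + 10^(99.0/10) = 3.071e+10.
L_total = 10·log₁₀(3.071e+10) = 104.87 dB.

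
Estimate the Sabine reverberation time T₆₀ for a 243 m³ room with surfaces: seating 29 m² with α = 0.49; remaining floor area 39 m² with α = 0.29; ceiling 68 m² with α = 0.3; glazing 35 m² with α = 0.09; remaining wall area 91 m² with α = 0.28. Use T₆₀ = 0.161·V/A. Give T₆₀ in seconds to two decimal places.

Summing Sᵢαᵢ: 29·0.49 + 39·0.29 + 68·0.3 + 35·0.09 + 91·0.28 = 74.55 m².
T₆₀ = 0.161 × 243 / 74.55 = 0.525 s.

0.52 s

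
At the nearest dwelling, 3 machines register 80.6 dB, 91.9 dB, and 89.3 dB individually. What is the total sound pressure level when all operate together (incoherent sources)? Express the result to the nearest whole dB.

94 dB

Incoherent sources combine by intensity addition: L_total = 10·log₁₀(Σ 10^(L_i/10)).
Σ 10^(L/10) = 10^(80.6/10) + 10^(91.9/10) + 10^(89.3/10) = 2.515e+09.
L_total = 10·log₁₀(2.515e+09) = 94.00 dB.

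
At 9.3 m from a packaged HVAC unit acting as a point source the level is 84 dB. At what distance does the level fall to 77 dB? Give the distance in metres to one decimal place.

For a point source L₁ − L₂ = 20·log₁₀(r₂/r₁), so r₂ = r₁·10^((L₁−L₂)/20).
r₂ = 9.3·10^((84−77)/20) = 9.3·10^(7.0/20) = 20.82 m.

20.8 m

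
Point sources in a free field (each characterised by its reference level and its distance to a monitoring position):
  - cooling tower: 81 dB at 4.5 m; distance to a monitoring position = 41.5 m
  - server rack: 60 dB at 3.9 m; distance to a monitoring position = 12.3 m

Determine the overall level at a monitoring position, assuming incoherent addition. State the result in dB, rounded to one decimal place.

62.0 dB

Propagate each source to the receiver with L = L_ref − 20·log₁₀(r/r_ref), then add intensities.
cooling tower: 81 − 20·log₁₀(41.5/4.5) = 81 − 19.30 = 61.70 dB.
server rack: 60 − 20·log₁₀(12.3/3.9) = 60 − 9.98 = 50.02 dB.
Σ 10^(L/10) = 1.581e+06 → L_total = 10·log₁₀(1.581e+06) = 61.99 dB.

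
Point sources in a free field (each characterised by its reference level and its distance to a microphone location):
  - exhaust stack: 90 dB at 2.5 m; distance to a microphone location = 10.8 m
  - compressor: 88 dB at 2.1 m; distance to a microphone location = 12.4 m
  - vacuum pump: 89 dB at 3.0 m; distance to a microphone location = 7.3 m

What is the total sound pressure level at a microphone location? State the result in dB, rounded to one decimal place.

Apply inverse-square spreading to bring every level to the receiver, then sum 10^(L/10).
exhaust stack: 90 − 20·log₁₀(10.8/2.5) = 90 − 12.71 = 77.29 dB.
compressor: 88 − 20·log₁₀(12.4/2.1) = 88 − 15.42 = 72.58 dB.
vacuum pump: 89 − 20·log₁₀(7.3/3.0) = 89 − 7.72 = 81.28 dB.
Σ 10^(L/10) = 2.058e+08 → L_total = 10·log₁₀(2.058e+08) = 83.14 dB.

83.1 dB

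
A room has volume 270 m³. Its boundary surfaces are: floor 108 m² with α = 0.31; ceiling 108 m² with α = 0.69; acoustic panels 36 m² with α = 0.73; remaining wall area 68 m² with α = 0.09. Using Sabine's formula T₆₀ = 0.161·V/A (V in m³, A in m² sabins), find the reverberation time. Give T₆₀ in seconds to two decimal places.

0.31 s

Summing Sᵢαᵢ: 108·0.31 + 108·0.69 + 36·0.73 + 68·0.09 = 140.40 m².
T₆₀ = 0.161·V/A = 0.161·270/140.40 = 0.310 s.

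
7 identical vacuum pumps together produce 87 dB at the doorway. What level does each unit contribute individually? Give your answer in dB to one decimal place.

78.5 dB

Dividing the total intensity by 7 lowers the level by 10·log₁₀ 7 = 8.451 dB: L₁ = 87 − 8.451.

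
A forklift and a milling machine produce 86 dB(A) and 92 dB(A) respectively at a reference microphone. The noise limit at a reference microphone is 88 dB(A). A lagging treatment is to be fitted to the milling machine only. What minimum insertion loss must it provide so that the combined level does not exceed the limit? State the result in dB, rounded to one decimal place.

Everything except the milling machine sums to 10^(86/10) = 3.981e+08 in linear terms, 86.00 dB(A).
The limit corresponds to 10^(88/10) = 6.310e+08; subtracting the fixed part leaves 2.329e+08 for the milling machine, i.e. 83.67 dB(A).
Required insertion loss = 92 − 83.67 = 8.33 dB.

8.3 dB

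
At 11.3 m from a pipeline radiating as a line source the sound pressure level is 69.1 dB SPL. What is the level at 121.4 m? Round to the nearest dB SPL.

Line-source attenuation: ΔL = 10·log₁₀(r₂/r₁) = 10·log₁₀(121.4/11.3) = 10.311 dB.
L₂ = 69.1 − 10·log₁₀(121.4/11.3) = 69.1 − 10.311 = 58.79 dB SPL.

59 dB SPL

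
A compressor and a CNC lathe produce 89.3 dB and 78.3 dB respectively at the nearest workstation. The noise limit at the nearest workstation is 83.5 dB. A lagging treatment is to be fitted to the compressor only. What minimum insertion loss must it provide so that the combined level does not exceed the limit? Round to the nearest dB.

The untreated sources together contribute 10^(78.3/10) = 6.761e+07, i.e. 78.30 dB.
To meet 83.5 dB overall, the treated compressor may contribute at most 10^(83.5/10) − 6.761e+07 = 1.563e+08, i.e. 81.94 dB.
Required insertion loss = 89.3 − 81.94 = 7.36 dB.

7 dB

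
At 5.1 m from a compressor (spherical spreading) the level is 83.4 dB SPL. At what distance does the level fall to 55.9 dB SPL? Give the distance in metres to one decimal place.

120.9 m

Point-source spreading drops the level by 20·log₁₀(r₂/r₁); inverting, r₂/r₁ = 10^(ΔL/20).
r₂ = 5.1·10^((83.4−55.9)/20) = 5.1·10^(27.5/20) = 120.94 m.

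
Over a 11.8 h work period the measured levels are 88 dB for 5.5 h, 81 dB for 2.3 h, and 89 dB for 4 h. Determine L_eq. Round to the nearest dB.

L_eq = 10·log₁₀[(1/T)·Σ tᵢ·10^(Lᵢ/10)] with T = 11.8 h.
Σ tᵢ·10^(Lᵢ/10) = 5.5·10^(88/10) + 2.3·10^(81/10) + 4·10^(89/10) = 6.937e+09.
L_eq = 10·log₁₀(6.937e+09/11.8) = 87.69 dB.

88 dB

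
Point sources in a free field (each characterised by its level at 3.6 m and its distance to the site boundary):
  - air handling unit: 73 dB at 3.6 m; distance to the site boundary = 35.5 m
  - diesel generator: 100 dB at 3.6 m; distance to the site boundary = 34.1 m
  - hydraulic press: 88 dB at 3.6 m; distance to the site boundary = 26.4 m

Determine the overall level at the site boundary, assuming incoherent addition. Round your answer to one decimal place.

80.9 dB

Propagate each source to the receiver with L = L_ref − 20·log₁₀(r/r_ref), then add intensities.
air handling unit: 73 − 20·log₁₀(35.5/3.6) = 73 − 19.88 = 53.12 dB.
diesel generator: 100 − 20·log₁₀(34.1/3.6) = 100 − 19.53 = 80.47 dB.
hydraulic press: 88 − 20·log₁₀(26.4/3.6) = 88 − 17.31 = 70.69 dB.
Σ 10^(L/10) = 1.234e+08 → L_total = 10·log₁₀(1.234e+08) = 80.91 dB.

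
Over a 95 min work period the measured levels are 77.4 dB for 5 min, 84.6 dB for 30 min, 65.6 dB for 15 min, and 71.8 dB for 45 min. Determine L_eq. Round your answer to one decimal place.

80.1 dB

Weight each interval's intensity by its duration and average over T = 95 min:
Σ tᵢ·10^(Lᵢ/10) = 5·10^(77.4/10) + 30·10^(84.6/10) + 15·10^(65.6/10) + 45·10^(71.8/10) = 9.662e+09.
L_eq = 10·log₁₀(9.662e+09/95) = 80.07 dB.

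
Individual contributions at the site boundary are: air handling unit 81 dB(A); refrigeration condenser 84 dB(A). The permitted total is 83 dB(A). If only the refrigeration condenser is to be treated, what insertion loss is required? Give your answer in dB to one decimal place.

5.3 dB

Everything except the refrigeration condenser sums to 10^(81/10) = 1.259e+08 in linear terms, 81.00 dB(A).
The limit corresponds to 10^(83/10) = 1.995e+08; subtracting the fixed part leaves 7.363e+07 for the refrigeration condenser, i.e. 78.67 dB(A).
Required insertion loss = 84 − 78.67 = 5.33 dB.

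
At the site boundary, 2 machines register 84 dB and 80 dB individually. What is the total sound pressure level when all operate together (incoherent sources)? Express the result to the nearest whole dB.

Incoherent sources combine by intensity addition: L_total = 10·log₁₀(Σ 10^(L_i/10)).
Σ 10^(L/10) = 10^(84/10) + 10^(80/10) = 3.512e+08.
L_total = 10·log₁₀(3.512e+08) = 85.46 dB.

85 dB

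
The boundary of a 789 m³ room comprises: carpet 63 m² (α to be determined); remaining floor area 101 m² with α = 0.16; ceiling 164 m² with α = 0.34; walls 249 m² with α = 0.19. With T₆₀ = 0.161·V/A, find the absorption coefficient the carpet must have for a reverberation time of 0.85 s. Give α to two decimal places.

A = 0.161·V/T₆₀ = 0.161·789/0.85 = 149.45 m² sabins.
Absorption from the other surfaces = 101·0.16 + 164·0.34 + 249·0.19 = 119.23 m², so the carpet must supply 30.22 m² over 63 m².
α = 30.22/63 = 0.480.

0.48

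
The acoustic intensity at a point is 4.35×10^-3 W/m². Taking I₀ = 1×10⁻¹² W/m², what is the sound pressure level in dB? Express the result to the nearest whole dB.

96 dB

Dividing by I₀ shifts the exponent by 12: I/I₀ = 4.35×10^9.
L = 10·(0.6385 + 9) = 96.38 dB.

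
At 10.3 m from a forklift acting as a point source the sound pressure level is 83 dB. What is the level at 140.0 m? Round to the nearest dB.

60 dB

Spherical spreading from a point source gives a 20·log₁₀(r₂/r₁) drop.
L₂ = 83 − 20·log₁₀(140.0/10.3) = 83 − 22.666 = 60.33 dB.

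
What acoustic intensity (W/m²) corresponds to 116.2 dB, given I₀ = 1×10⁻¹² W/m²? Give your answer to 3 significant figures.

I/I₀ = 10^(116.2/10) = 4.169e+11, so I = 4.169e+11 × 10⁻¹² W/m².

0.417 W/m²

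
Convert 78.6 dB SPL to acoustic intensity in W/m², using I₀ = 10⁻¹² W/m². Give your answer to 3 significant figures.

7.24e-05 W/m²

L = 10·log₁₀(I/I₀) ⇒ I = I₀·10^(L/10) = 10⁻¹² × 10^7.86.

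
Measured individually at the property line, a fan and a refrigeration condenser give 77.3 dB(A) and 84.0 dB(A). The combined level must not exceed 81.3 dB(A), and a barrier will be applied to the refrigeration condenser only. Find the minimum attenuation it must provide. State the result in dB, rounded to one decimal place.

4.9 dB

The untreated sources together contribute 10^(77.3/10) = 5.370e+07, i.e. 77.30 dB(A).
The limit corresponds to 10^(81.3/10) = 1.349e+08; subtracting the fixed part leaves 8.119e+07 for the refrigeration condenser, i.e. 79.10 dB(A).
So the refrigeration condenser must be reduced from 84.0 to 79.10 dB(A): IL = 4.90 dB.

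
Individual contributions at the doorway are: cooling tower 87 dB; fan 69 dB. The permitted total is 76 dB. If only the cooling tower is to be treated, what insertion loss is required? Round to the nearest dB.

Everything except the cooling tower sums to 10^(69/10) = 7.943e+06 in linear terms, 69.00 dB.
The limit corresponds to 10^(76/10) = 3.981e+07; subtracting the fixed part leaves 3.187e+07 for the cooling tower, i.e. 75.03 dB.
So the cooling tower must be reduced from 87 to 75.03 dB: IL = 11.97 dB.

12 dB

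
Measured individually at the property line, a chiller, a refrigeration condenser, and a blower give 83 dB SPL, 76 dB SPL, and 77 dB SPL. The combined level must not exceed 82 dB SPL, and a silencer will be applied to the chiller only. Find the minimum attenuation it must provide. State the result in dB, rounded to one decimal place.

4.6 dB

Fixed contribution from the other sources: Σ 10^(L/10) = 10^(76/10) + 10^(77/10) = 8.993e+07 (79.54 dB SPL).
To meet 82 dB SPL overall, the treated chiller may contribute at most 10^(82/10) − 8.993e+07 = 6.856e+07, i.e. 78.36 dB SPL.
So the chiller must be reduced from 83 to 78.36 dB SPL: IL = 4.64 dB.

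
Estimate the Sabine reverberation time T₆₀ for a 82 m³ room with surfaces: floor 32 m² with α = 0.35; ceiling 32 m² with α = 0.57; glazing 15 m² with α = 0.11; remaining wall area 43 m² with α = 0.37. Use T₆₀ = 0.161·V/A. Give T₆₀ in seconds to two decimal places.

0.28 s

Total absorption A = 32·0.35 + 32·0.57 + 15·0.11 + 43·0.37 = 47.00 m² sabins.
T₆₀ = 0.161·V/A = 0.161·82/47.00 = 0.281 s.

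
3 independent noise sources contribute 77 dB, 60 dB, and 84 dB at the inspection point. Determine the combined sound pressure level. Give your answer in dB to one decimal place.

Incoherent sources combine by intensity addition: L_total = 10·log₁₀(Σ 10^(L_i/10)).
Σ 10^(L/10) = 10^(77/10) + 10^(60/10) + 10^(84/10) = 3.023e+08.
L_total = 10·log₁₀(3.023e+08) = 84.80 dB.

84.8 dB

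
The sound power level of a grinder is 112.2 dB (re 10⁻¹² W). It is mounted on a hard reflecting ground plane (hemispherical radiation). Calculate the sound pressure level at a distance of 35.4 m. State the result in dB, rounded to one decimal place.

73.2 dB

The power spreads over a hemisphere of area 2π·r², so L_p = L_w − 10·log₁₀(2π·r²).
2π·r² = 7874 m², 10·log₁₀ of that is 38.962 dB.
L_p = 112.2 − 38.962 = 73.24 dB.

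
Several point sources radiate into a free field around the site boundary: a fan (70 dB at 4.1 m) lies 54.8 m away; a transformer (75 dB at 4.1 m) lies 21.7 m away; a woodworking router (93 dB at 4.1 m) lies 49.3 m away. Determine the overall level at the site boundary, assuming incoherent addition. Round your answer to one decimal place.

71.8 dB

First find each source's level at the receiver (point-source: −20·log₁₀(r/r_ref)), then combine on an intensity basis.
fan: 70 − 20·log₁₀(54.8/4.1) = 70 − 22.52 = 47.48 dB.
transformer: 75 − 20·log₁₀(21.7/4.1) = 75 − 14.47 = 60.53 dB.
woodworking router: 93 − 20·log₁₀(49.3/4.1) = 93 − 21.60 = 71.40 dB.
Σ 10^(L/10) = 1.498e+07 → L_total = 10·log₁₀(1.498e+07) = 71.76 dB.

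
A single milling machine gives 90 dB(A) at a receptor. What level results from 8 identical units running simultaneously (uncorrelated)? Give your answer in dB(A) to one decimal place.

With 8 equal, uncorrelated contributions the intensity is 8× that of one unit, giving a rise of 10·log₁₀ 8.
L_total = 90 + 10·log₁₀(8) = 90 + 9.031 = 99.03 dB(A).

99.0 dB(A)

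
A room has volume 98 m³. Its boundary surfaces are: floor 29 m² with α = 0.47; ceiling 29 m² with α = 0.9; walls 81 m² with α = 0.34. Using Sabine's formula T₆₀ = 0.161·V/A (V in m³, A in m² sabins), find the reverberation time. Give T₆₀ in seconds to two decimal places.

Total absorption A = 29·0.47 + 29·0.9 + 81·0.34 = 67.27 m² sabins.
T₆₀ = 0.161·V/A = 0.161·98/67.27 = 0.235 s.

0.23 s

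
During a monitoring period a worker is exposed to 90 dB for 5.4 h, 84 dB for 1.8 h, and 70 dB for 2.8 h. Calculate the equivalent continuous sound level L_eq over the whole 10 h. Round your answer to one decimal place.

87.7 dB

L_eq = 10·log₁₀[(1/T)·Σ tᵢ·10^(Lᵢ/10)] with T = 10 h.
Σ tᵢ·10^(Lᵢ/10) = 5.4·10^(90/10) + 1.8·10^(84/10) + 2.8·10^(70/10) = 5.880e+09.
L_eq = 10·log₁₀(5.880e+09/10) = 87.69 dB.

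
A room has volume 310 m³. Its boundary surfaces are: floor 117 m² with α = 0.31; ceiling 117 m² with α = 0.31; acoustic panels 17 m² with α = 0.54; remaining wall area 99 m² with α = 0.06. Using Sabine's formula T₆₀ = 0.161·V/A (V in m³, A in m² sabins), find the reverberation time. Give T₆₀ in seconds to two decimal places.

0.57 s

A = Σ Sᵢαᵢ = 117·0.31 + 117·0.31 + 17·0.54 + 99·0.06 = 87.66 m².
T₆₀ = 0.161 × 310 / 87.66 = 0.569 s.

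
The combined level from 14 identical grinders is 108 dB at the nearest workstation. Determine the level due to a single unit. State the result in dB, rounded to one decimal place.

14 equal contributions raise the level by 10·log₁₀ 14 = 11.461 dB, so each unit alone gives 108 − 11.461.

96.5 dB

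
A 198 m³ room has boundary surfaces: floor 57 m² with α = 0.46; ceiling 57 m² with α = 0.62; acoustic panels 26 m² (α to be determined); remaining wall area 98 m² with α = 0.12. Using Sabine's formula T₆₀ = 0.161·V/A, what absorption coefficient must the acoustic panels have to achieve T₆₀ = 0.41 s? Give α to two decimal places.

0.17

From T₆₀ = 0.161·V/A, the target T₆₀ = 0.41 s needs A = 0.161·198/0.41 = 77.75 m².
Absorption from the other surfaces = 57·0.46 + 57·0.62 + 98·0.12 = 73.32 m², so the acoustic panels must supply 4.43 m² over 26 m².
α = 4.43/26 = 0.170.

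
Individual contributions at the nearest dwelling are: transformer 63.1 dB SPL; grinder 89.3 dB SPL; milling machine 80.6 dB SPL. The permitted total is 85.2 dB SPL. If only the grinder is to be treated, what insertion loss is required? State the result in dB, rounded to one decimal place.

The untreated sources together contribute 10^(63.1/10) + 10^(80.6/10) = 1.169e+08, i.e. 80.68 dB SPL.
To meet 85.2 dB SPL overall, the treated grinder may contribute at most 10^(85.2/10) − 1.169e+08 = 2.143e+08, i.e. 83.31 dB SPL.
So the grinder must be reduced from 89.3 to 83.31 dB SPL: IL = 5.99 dB.

6.0 dB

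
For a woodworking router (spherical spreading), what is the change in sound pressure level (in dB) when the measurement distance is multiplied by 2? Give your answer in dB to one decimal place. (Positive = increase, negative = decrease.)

-6.0 dB

With spherical spreading the level changes by −20·log₁₀(r₂/r₁).
ΔL = −20·log₁₀(2) = -6.02 dB.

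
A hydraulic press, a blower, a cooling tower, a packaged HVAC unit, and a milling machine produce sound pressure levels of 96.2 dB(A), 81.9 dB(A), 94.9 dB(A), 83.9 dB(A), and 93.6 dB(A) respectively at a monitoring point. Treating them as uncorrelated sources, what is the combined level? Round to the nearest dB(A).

100 dB(A)

For uncorrelated sources the intensities add, so convert each level to linear form, sum, and take 10·log₁₀ of the total.
Σ 10^(L/10) = 10^(96.2/10) + 10^(81.9/10) + 10^(94.9/10) + 10^(83.9/10) + 10^(93.6/10) = 9.950e+09.
L_total = 10·log₁₀(9.950e+09) = 99.98 dB(A).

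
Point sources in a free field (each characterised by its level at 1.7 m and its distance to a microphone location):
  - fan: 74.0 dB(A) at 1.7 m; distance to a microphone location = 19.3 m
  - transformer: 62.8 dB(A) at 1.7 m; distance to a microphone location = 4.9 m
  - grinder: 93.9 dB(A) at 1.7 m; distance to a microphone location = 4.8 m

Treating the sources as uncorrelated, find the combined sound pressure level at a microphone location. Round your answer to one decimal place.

84.9 dB(A)

First find each source's level at the receiver (point-source: −20·log₁₀(r/r_ref)), then combine on an intensity basis.
fan: 74.0 − 20·log₁₀(19.3/1.7) = 74.0 − 21.10 = 52.90 dB(A).
transformer: 62.8 − 20·log₁₀(4.9/1.7) = 62.8 − 9.19 = 53.61 dB(A).
grinder: 93.9 − 20·log₁₀(4.8/1.7) = 93.9 − 9.02 = 84.88 dB(A).
Σ 10^(L/10) = 3.083e+08 → L_total = 10·log₁₀(3.083e+08) = 84.89 dB(A).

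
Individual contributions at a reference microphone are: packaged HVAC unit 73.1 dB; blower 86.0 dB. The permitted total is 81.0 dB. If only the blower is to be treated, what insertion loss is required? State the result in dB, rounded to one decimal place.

5.8 dB

The untreated sources together contribute 10^(73.1/10) = 2.042e+07, i.e. 73.10 dB.
The limit corresponds to 10^(81.0/10) = 1.259e+08; subtracting the fixed part leaves 1.055e+08 for the blower, i.e. 80.23 dB.
Required insertion loss = 86.0 − 80.23 = 5.77 dB.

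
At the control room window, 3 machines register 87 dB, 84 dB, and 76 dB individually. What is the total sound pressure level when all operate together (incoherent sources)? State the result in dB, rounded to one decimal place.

89.0 dB

Incoherent sources combine by intensity addition: L_total = 10·log₁₀(Σ 10^(L_i/10)).
Σ 10^(L/10) = 10^(87/10) + 10^(84/10) + 10^(76/10) = 7.922e+08.
L_total = 10·log₁₀(7.922e+08) = 88.99 dB.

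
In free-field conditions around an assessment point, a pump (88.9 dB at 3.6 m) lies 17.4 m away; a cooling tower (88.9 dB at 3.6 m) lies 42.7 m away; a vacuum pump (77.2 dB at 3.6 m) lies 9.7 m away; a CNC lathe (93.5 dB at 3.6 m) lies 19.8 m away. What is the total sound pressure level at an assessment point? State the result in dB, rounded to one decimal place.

80.8 dB

Apply inverse-square spreading to bring every level to the receiver, then sum 10^(L/10).
pump: 88.9 − 20·log₁₀(17.4/3.6) = 88.9 − 13.68 = 75.22 dB.
cooling tower: 88.9 − 20·log₁₀(42.7/3.6) = 88.9 − 21.48 = 67.42 dB.
vacuum pump: 77.2 − 20·log₁₀(9.7/3.6) = 77.2 − 8.61 = 68.59 dB.
CNC lathe: 93.5 − 20·log₁₀(19.8/3.6) = 93.5 − 14.81 = 78.69 dB.
Σ 10^(L/10) = 1.200e+08 → L_total = 10·log₁₀(1.200e+08) = 80.79 dB.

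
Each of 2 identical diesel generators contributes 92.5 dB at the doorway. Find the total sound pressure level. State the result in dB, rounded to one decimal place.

95.5 dB

N identical incoherent sources raise the level by 10·log₁₀ N.
L_total = 92.5 + 10·log₁₀(2) = 92.5 + 3.010 = 95.51 dB.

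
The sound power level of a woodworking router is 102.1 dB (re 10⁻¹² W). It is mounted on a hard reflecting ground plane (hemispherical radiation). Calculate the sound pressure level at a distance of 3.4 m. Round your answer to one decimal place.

83.5 dB

Free-field hemispherical radiation: L_p = L_w − 10·log₁₀(2π·r²), r = 3.4 m.
2π·r² = 72.63 m², 10·log₁₀ of that is 18.611 dB.
L_p = 102.1 − 18.611 = 83.49 dB.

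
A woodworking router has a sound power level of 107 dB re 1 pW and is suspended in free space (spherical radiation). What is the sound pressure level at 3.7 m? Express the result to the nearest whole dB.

85 dB

Free-field spherical radiation: L_p = L_w − 10·log₁₀(4π·r²), r = 3.7 m.
4π·r² = 172 m², 10·log₁₀ of that is 22.356 dB.
L_p = 107 − 22.356 = 84.64 dB.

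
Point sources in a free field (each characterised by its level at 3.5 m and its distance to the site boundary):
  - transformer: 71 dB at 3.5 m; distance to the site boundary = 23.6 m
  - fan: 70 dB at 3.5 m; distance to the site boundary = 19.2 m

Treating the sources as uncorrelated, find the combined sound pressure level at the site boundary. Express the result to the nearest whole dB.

First find each source's level at the receiver (point-source: −20·log₁₀(r/r_ref)), then combine on an intensity basis.
transformer: 71 − 20·log₁₀(23.6/3.5) = 71 − 16.58 = 54.42 dB.
fan: 70 − 20·log₁₀(19.2/3.5) = 70 − 14.78 = 55.22 dB.
Σ 10^(L/10) = 6.092e+05 → L_total = 10·log₁₀(6.092e+05) = 57.85 dB.

58 dB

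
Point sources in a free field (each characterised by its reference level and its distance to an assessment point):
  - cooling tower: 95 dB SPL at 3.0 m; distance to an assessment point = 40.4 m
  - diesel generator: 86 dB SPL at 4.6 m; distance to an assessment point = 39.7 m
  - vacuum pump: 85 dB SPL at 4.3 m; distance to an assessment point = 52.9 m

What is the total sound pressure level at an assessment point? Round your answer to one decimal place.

Propagate each source to the receiver with L = L_ref − 20·log₁₀(r/r_ref), then add intensities.
cooling tower: 95 − 20·log₁₀(40.4/3.0) = 95 − 22.59 = 72.41 dB SPL.
diesel generator: 86 − 20·log₁₀(39.7/4.6) = 86 − 18.72 = 67.28 dB SPL.
vacuum pump: 85 − 20·log₁₀(52.9/4.3) = 85 − 21.80 = 63.20 dB SPL.
Σ 10^(L/10) = 2.487e+07 → L_total = 10·log₁₀(2.487e+07) = 73.96 dB SPL.

74.0 dB SPL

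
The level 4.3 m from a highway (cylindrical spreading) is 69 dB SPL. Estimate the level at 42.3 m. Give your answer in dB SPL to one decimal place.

59.1 dB SPL

Line-source attenuation: ΔL = 10·log₁₀(r₂/r₁) = 10·log₁₀(42.3/4.3) = 9.929 dB.
L₂ = 69 − 10·log₁₀(42.3/4.3) = 69 − 9.929 = 59.07 dB SPL.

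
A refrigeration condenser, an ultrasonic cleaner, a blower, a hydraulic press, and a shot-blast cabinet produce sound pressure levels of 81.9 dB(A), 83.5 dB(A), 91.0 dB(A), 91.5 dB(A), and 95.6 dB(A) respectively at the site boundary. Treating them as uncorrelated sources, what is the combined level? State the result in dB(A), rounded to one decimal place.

Incoherent sources combine by intensity addition: L_total = 10·log₁₀(Σ 10^(L_i/10)).
Σ 10^(L/10) = 10^(81.9/10) + 10^(83.5/10) + 10^(91.0/10) + 10^(91.5/10) + 10^(95.6/10) = 6.681e+09.
L_total = 10·log₁₀(6.681e+09) = 98.25 dB(A).

98.2 dB(A)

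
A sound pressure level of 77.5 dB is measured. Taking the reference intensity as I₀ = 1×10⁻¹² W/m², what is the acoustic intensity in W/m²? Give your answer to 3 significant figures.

5.62e-05 W/m²

L = 10·log₁₀(I/I₀) ⇒ I = I₀·10^(L/10) = 10⁻¹² × 10^7.75.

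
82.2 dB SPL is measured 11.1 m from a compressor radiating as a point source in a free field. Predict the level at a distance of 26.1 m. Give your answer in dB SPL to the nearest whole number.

75 dB SPL

For a point source, L₂ = L₁ − 20·log₁₀(r₂/r₁).
L₂ = 82.2 − 20·log₁₀(26.1/11.1) = 82.2 − 7.426 = 74.77 dB SPL.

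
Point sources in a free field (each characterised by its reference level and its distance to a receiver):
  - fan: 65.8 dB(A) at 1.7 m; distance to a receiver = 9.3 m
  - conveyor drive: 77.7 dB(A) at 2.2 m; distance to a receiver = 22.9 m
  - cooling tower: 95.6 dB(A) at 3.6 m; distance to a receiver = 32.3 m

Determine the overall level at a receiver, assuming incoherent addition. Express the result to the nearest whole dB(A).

77 dB(A)

First find each source's level at the receiver (point-source: −20·log₁₀(r/r_ref)), then combine on an intensity basis.
fan: 65.8 − 20·log₁₀(9.3/1.7) = 65.8 − 14.76 = 51.04 dB(A).
conveyor drive: 77.7 − 20·log₁₀(22.9/2.2) = 77.7 − 20.35 = 57.35 dB(A).
cooling tower: 95.6 − 20·log₁₀(32.3/3.6) = 95.6 − 19.06 = 76.54 dB(A).
Σ 10^(L/10) = 4.577e+07 → L_total = 10·log₁₀(4.577e+07) = 76.61 dB(A).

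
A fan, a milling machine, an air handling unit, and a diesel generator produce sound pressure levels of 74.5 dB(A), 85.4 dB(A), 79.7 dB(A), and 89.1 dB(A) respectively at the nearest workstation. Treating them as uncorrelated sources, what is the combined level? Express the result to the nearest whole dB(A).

Incoherent sources combine by intensity addition: L_total = 10·log₁₀(Σ 10^(L_i/10)).
Σ 10^(L/10) = 10^(74.5/10) + 10^(85.4/10) + 10^(79.7/10) + 10^(89.1/10) = 1.281e+09.
L_total = 10·log₁₀(1.281e+09) = 91.08 dB(A).

91 dB(A)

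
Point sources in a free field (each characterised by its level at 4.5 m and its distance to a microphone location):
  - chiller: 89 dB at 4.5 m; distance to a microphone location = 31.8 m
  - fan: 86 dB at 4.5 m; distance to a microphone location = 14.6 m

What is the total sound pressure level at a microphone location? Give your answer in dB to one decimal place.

77.3 dB

Apply inverse-square spreading to bring every level to the receiver, then sum 10^(L/10).
chiller: 89 − 20·log₁₀(31.8/4.5) = 89 − 16.98 = 72.02 dB.
fan: 86 − 20·log₁₀(14.6/4.5) = 86 − 10.22 = 75.78 dB.
Σ 10^(L/10) = 5.373e+07 → L_total = 10·log₁₀(5.373e+07) = 77.30 dB.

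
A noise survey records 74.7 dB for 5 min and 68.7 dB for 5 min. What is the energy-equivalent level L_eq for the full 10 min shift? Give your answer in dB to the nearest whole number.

The energy average is taken in the linear domain: L_eq = 10·log₁₀[(Σ tᵢ·10^(Lᵢ/10))/T], T = 10 min.
Σ tᵢ·10^(Lᵢ/10) = 5·10^(74.7/10) + 5·10^(68.7/10) = 1.846e+08.
L_eq = 10·log₁₀(1.846e+08/10) = 72.66 dB.

73 dB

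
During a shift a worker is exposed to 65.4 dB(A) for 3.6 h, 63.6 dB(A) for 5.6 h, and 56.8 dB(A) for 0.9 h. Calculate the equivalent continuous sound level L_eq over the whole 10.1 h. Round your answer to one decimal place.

L_eq = 10·log₁₀[(1/T)·Σ tᵢ·10^(Lᵢ/10)] with T = 10.1 h.
Σ tᵢ·10^(Lᵢ/10) = 3.6·10^(65.4/10) + 5.6·10^(63.6/10) + 0.9·10^(56.8/10) = 2.574e+07.
L_eq = 10·log₁₀(2.574e+07/10.1) = 64.06 dB(A).

64.1 dB(A)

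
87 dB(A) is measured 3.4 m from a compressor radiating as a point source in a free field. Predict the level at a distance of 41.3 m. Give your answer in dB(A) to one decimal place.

Spherical spreading from a point source gives a 20·log₁₀(r₂/r₁) drop.
L₂ = 87 − 20·log₁₀(41.3/3.4) = 87 − 21.689 = 65.31 dB(A).

65.3 dB(A)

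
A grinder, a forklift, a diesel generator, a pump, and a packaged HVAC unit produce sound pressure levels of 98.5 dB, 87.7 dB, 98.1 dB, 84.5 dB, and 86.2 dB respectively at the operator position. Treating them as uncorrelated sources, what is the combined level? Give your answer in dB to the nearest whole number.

For uncorrelated sources the intensities add, so convert each level to linear form, sum, and take 10·log₁₀ of the total.
Σ 10^(L/10) = 10^(98.5/10) + 10^(87.7/10) + 10^(98.1/10) + 10^(84.5/10) + 10^(86.2/10) = 1.482e+10.
L_total = 10·log₁₀(1.482e+10) = 101.71 dB.

102 dB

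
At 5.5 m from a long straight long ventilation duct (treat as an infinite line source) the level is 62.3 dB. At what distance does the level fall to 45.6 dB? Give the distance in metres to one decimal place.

For a line source L₁ − L₂ = 10·log₁₀(r₂/r₁), so r₂ = r₁·10^((L₁−L₂)/10).
r₂ = 5.5·10^((62.3−45.6)/10) = 5.5·10^(16.7/10) = 257.25 m.

257.3 m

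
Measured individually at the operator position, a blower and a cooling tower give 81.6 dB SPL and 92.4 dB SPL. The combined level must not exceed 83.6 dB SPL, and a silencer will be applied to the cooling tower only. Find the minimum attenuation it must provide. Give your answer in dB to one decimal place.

13.1 dB

The untreated sources together contribute 10^(81.6/10) = 1.445e+08, i.e. 81.60 dB SPL.
The limit corresponds to 10^(83.6/10) = 2.291e+08; subtracting the fixed part leaves 8.454e+07 for the cooling tower, i.e. 79.27 dB SPL.
Required insertion loss = 92.4 − 79.27 = 13.13 dB.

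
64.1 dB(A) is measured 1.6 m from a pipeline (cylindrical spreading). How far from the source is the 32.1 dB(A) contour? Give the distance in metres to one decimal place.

2535.8 m

Line-source spreading drops the level by 10·log₁₀(r₂/r₁); inverting, r₂/r₁ = 10^(ΔL/10).
r₂ = 1.6·10^((64.1−32.1)/10) = 1.6·10^(32.0/10) = 2535.83 m.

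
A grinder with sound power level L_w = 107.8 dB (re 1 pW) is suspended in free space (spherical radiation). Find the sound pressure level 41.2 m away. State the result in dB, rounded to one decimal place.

64.5 dB

L_p = L_w − 10·log₁₀(4π·r²) with r = 41.2 m.
4π·r² = 2.133e+04 m², 10·log₁₀ of that is 43.290 dB.
L_p = 107.8 − 43.290 = 64.51 dB.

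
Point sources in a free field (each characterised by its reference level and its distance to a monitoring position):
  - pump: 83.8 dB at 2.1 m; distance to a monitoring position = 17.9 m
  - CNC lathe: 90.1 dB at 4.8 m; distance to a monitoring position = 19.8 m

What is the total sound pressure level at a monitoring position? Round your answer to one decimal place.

Propagate each source to the receiver with L = L_ref − 20·log₁₀(r/r_ref), then add intensities.
pump: 83.8 − 20·log₁₀(17.9/2.1) = 83.8 − 18.61 = 65.19 dB.
CNC lathe: 90.1 − 20·log₁₀(19.8/4.8) = 90.1 − 12.31 = 77.79 dB.
Σ 10^(L/10) = 6.344e+07 → L_total = 10·log₁₀(6.344e+07) = 78.02 dB.

78.0 dB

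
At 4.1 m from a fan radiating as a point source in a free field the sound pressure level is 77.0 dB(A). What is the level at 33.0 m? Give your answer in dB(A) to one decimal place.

58.9 dB(A)

For a point source, L₂ = L₁ − 20·log₁₀(r₂/r₁).
L₂ = 77.0 − 20·log₁₀(33.0/4.1) = 77.0 − 18.115 = 58.89 dB(A).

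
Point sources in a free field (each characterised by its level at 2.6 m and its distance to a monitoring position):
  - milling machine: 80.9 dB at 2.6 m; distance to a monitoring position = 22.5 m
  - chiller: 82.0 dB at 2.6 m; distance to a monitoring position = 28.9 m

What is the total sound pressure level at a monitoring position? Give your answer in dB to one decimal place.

64.7 dB

First find each source's level at the receiver (point-source: −20·log₁₀(r/r_ref)), then combine on an intensity basis.
milling machine: 80.9 − 20·log₁₀(22.5/2.6) = 80.9 − 18.74 = 62.16 dB.
chiller: 82.0 − 20·log₁₀(28.9/2.6) = 82.0 − 20.92 = 61.08 dB.
Σ 10^(L/10) = 2.926e+06 → L_total = 10·log₁₀(2.926e+06) = 64.66 dB.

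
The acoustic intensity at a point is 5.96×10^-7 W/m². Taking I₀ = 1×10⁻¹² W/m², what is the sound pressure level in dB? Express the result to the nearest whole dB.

I/I₀ = 5.96×10^-7/10⁻¹² = 5.96×10^5, and L = 10·log₁₀(I/I₀).
L = 10·(0.7752 + 5) = 57.75 dB.

58 dB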